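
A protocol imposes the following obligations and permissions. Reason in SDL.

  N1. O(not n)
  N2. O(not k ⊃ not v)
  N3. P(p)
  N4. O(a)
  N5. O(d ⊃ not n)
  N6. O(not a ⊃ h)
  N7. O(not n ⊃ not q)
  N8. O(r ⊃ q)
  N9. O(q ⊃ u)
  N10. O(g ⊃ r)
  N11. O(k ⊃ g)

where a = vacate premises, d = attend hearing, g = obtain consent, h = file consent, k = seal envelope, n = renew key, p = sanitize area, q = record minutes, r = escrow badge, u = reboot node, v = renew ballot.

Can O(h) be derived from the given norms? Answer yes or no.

No

Premise 6 is O(not a ⊃ h), but O(not a) is not derivable from the premises, so it does not yield O(h).
No other premise forces O(h). An ideal world satisfying every premise can still have h false, so O(h) is not derivable.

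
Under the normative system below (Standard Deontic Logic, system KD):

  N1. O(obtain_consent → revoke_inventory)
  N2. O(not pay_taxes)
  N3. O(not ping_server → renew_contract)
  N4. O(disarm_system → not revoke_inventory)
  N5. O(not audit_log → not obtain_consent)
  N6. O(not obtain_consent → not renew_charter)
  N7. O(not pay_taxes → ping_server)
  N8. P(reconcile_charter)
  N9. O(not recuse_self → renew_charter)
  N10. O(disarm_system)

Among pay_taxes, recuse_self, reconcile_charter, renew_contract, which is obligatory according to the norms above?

recuse_self

From premise 10 we have O(disarm_system).
With premise 4, O(disarm_system → not revoke_inventory), the K-axiom yields O(not revoke_inventory).
Premise 1, O(obtain_consent → revoke_inventory), contraposes to O(not revoke_inventory → not obtain_consent); with O(not revoke_inventory) we get O(not obtain_consent).
With premise 6, O(not obtain_consent → not renew_charter), the K-axiom yields O(not renew_charter).
Premise 9 is O(not recuse_self → renew_charter); contrapositively O(not renew_charter → recuse_self). Since O(not renew_charter) holds, K gives O(recuse_self).
So O(recuse_self) holds — recuse_self is obligatory. None of the other listed options is made obligatory by any chain of premises.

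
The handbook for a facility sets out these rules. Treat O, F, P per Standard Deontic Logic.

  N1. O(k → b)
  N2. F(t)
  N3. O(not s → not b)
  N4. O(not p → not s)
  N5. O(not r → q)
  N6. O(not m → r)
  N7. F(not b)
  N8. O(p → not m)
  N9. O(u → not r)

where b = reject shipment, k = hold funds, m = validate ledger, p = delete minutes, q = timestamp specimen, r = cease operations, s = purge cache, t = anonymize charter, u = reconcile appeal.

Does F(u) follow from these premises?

Premise 7 is F(not b), i.e. O(b).
Premise 3 is O(not s → not b); contrapositively O(b → s). Since O(b) holds, K gives O(s).
Premise 4, O(not p → not s), contraposes to O(s → p); with O(s) we get O(p).
Premise 8 is O(p → not m); since O(p), deontic closure gives O(not m).
With premise 6, O(not m → r), the K-axiom yields O(r).
Premise 9 is O(u → not r); contrapositively O(r → not u). Since O(r) holds, K gives O(not u).
Premises 1, 2, 5 do not contribute to this derivation.
So O(not u) holds, i.e. F(u). The claim follows.

Yes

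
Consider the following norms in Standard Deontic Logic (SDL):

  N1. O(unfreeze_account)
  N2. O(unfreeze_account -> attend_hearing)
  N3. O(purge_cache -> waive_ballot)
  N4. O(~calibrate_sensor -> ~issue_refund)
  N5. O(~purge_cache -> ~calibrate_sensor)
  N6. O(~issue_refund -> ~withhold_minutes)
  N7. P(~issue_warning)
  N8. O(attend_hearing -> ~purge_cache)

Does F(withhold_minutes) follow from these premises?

Yes

From premise 1 we have O(unfreeze_account).
With premise 2, O(unfreeze_account -> attend_hearing), the K-axiom yields O(attend_hearing).
With premise 8, O(attend_hearing -> ~purge_cache), the K-axiom yields O(~purge_cache).
With premise 5, O(~purge_cache -> ~calibrate_sensor), the K-axiom yields O(~calibrate_sensor).
Premise 4 is O(~calibrate_sensor -> ~issue_refund); since O(~calibrate_sensor), deontic closure gives O(~issue_refund).
Applying K to premise 6 (O(~issue_refund -> ~withhold_minutes)) and O(~issue_refund) yields O(~withhold_minutes).
Premises 3, 7 do not contribute to this derivation.
So O(~withhold_minutes) holds, i.e. F(withhold_minutes). The claim follows.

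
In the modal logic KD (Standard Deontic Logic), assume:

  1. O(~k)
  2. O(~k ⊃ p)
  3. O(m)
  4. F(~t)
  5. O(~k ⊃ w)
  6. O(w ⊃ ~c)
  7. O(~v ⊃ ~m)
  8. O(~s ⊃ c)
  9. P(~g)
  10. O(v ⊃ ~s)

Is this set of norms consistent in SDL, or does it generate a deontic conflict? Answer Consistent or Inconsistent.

Inconsistent

Premise 3 gives O(m).
Premise 7, O(~v ⊃ ~m), contraposes to O(m ⊃ v); with O(m) we get O(v).
With premise 10, O(v ⊃ ~s), the K-axiom yields O(~s).
With premise 8, O(~s ⊃ c), the K-axiom yields O(c).
Premise 6 is O(w ⊃ ~c); contrapositively O(c ⊃ ~w). Since O(c) holds, K gives O(~w).
The contrapositive of premise 5 (O(~k ⊃ w)) is O(~w ⊃ k), and O(~w) is already established, so O(k).
Yet premise 1 states O(~k).
We now have both O(k) and O(~k) — k is simultaneously obligatory and forbidden, violating the D-axiom.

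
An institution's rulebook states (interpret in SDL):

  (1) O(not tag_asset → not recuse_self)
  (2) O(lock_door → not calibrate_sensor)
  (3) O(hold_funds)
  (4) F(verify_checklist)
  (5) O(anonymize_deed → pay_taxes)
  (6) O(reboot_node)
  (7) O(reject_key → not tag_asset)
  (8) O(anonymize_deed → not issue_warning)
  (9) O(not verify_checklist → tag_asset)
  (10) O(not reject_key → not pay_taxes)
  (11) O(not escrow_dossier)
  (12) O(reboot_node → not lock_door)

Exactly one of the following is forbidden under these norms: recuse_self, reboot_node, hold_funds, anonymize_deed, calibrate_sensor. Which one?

Premise 4, F(verify_checklist), is equivalent to O(not verify_checklist).
Applying K to premise 9 (O(not verify_checklist → tag_asset)) and O(not verify_checklist) yields O(tag_asset).
Premise 7 is O(reject_key → not tag_asset); contrapositively O(tag_asset → not reject_key). Since O(tag_asset) holds, K gives O(not reject_key).
From O(not reject_key) and premise 10, O(not reject_key → not pay_taxes), we obtain O(not pay_taxes).
Premise 5 is O(anonymize_deed → pay_taxes); contrapositively O(not pay_taxes → not anonymize_deed). Since O(not pay_taxes) holds, K gives O(not anonymize_deed).
So O(not anonymize_deed) holds, i.e. anonymize_deed is forbidden. None of the other listed options is forbidden under the premises.

anonymize_deed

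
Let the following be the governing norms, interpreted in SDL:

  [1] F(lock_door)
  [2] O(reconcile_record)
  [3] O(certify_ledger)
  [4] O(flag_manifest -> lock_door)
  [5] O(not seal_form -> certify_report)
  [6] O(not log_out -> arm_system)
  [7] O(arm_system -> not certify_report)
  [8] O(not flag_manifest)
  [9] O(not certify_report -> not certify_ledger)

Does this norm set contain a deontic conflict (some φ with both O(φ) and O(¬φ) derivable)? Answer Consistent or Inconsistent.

Premise 4 is O(flag_manifest -> lock_door), but O(flag_manifest) is not derivable from the premises, so it does not yield O(lock_door).
So O(lock_door) is not derivable, and the apparent clash with O(not lock_door) does not arise.
A world satisfying every obligation exists (e.g. arm_system=false, certify_ledger=true, certify_report=true, flag_manifest=false, lock_door=false, log_out=true, reconcile_record=true, seal_form=false); no atom is both obligatory and forbidden, so the set is consistent.

Consistent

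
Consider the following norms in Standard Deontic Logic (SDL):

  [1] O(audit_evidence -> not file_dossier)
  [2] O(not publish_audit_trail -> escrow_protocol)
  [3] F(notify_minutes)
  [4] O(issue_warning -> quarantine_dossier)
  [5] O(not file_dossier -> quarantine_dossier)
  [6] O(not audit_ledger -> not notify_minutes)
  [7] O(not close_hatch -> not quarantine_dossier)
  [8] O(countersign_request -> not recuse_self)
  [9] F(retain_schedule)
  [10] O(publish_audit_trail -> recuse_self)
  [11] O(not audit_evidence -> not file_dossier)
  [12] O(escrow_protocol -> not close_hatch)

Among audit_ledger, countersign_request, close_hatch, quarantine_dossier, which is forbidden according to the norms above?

countersign_request

Premises 11 and 1 are O(not audit_evidence -> not file_dossier) and O(audit_evidence -> not file_dossier); every ideal world satisfies not audit_evidence or audit_evidence, so in either case not file_dossier holds — hence O(not file_dossier).
Premise 5 is O(not file_dossier -> quarantine_dossier); since O(not file_dossier), deontic closure gives O(quarantine_dossier).
Premise 7, O(not close_hatch -> not quarantine_dossier), contraposes to O(quarantine_dossier -> close_hatch); with O(quarantine_dossier) we get O(close_hatch).
Premise 12 is O(escrow_protocol -> not close_hatch); contrapositively O(close_hatch -> not escrow_protocol). Since O(close_hatch) holds, K gives O(not escrow_protocol).
Premise 2, O(not publish_audit_trail -> escrow_protocol), contraposes to O(not escrow_protocol -> publish_audit_trail); with O(not escrow_protocol) we get O(publish_audit_trail).
Premise 10 is O(publish_audit_trail -> recuse_self); since O(publish_audit_trail), deontic closure gives O(recuse_self).
Premise 8 is O(countersign_request -> not recuse_self); contrapositively O(recuse_self -> not countersign_request). Since O(recuse_self) holds, K gives O(not countersign_request).
So O(not countersign_request) holds, i.e. countersign_request is forbidden. None of the other listed options is forbidden under the premises.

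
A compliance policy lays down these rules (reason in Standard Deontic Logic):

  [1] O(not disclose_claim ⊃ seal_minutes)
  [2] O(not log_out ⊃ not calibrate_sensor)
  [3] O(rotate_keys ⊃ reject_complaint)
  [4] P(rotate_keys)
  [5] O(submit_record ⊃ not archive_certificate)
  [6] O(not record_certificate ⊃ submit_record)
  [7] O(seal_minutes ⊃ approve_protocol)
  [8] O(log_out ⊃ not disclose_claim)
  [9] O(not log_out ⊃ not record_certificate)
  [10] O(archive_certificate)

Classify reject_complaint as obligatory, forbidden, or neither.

Premise 3 is O(rotate_keys ⊃ reject_complaint), but O(rotate_keys) is not derivable from the premises (the permission P(rotate_keys) asserts only not O(not rotate_keys), not O(rotate_keys)), so it does not yield O(reject_complaint).
No premise or chain of K-axiom applications forces O(reject_complaint), and none forces O(not reject_complaint). So reject_complaint is neither obligatory nor forbidden under these norms.

Neither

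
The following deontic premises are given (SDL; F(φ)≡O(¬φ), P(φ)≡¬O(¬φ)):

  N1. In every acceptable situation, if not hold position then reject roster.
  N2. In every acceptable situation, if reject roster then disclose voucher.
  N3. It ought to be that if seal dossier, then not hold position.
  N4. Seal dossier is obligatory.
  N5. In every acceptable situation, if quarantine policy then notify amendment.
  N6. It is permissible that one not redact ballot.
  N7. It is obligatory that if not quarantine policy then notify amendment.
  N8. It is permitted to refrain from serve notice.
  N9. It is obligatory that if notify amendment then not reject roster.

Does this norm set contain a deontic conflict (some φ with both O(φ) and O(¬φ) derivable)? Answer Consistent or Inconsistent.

Premises 7 and 5 are O(¬quarantine_policy → notify_amendment) and O(quarantine_policy → notify_amendment); every ideal world satisfies ¬quarantine_policy or quarantine_policy, so in either case notify_amendment holds — hence O(notify_amendment).
From O(notify_amendment) and premise 9, O(notify_amendment → ¬reject_roster), we obtain O(¬reject_roster).
Premise 1, O(¬hold_position → reject_roster), contraposes to O(¬reject_roster → hold_position); with O(¬reject_roster) we get O(hold_position).
Premise 3, O(seal_dossier → ¬hold_position), contraposes to O(hold_position → ¬seal_dossier); with O(hold_position) we get O(¬seal_dossier).
However, premise 4 gives O(seal_dossier).
We now have both O(¬seal_dossier) and O(seal_dossier) — seal_dossier is simultaneously obligatory and forbidden, violating the D-axiom.

Inconsistent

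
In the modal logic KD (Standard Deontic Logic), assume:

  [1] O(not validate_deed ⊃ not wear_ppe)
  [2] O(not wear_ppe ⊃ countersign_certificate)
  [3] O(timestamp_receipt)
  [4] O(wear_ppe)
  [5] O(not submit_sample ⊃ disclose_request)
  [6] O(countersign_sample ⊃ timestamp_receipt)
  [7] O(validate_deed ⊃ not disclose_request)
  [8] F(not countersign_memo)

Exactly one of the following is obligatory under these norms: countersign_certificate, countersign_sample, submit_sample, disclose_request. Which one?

submit_sample

From premise 4 we have O(wear_ppe).
The contrapositive of premise 1 (O(not validate_deed ⊃ not wear_ppe)) is O(wear_ppe ⊃ validate_deed), and O(wear_ppe) is already established, so O(validate_deed).
With premise 7, O(validate_deed ⊃ not disclose_request), the K-axiom yields O(not disclose_request).
Premise 5 is O(not submit_sample ⊃ disclose_request); contrapositively O(not disclose_request ⊃ submit_sample). Since O(not disclose_request) holds, K gives O(submit_sample).
So O(submit_sample) holds — submit_sample is obligatory. None of the other listed options is made obligatory by any chain of premises.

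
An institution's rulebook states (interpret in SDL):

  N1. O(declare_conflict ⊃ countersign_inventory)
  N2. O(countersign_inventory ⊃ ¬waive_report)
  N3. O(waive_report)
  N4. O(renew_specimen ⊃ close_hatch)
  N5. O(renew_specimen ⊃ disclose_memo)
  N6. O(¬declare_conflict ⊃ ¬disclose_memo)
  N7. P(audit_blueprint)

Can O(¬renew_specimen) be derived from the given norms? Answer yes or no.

Yes

Premise 3 states O(waive_report) outright.
Premise 2, O(countersign_inventory ⊃ ¬waive_report), contraposes to O(waive_report ⊃ ¬countersign_inventory); with O(waive_report) we get O(¬countersign_inventory).
Premise 1, O(declare_conflict ⊃ countersign_inventory), contraposes to O(¬countersign_inventory ⊃ ¬declare_conflict); with O(¬countersign_inventory) we get O(¬declare_conflict).
From O(¬declare_conflict) and premise 6, O(¬declare_conflict ⊃ ¬disclose_memo), we obtain O(¬disclose_memo).
Premise 5, O(renew_specimen ⊃ disclose_memo), contraposes to O(¬disclose_memo ⊃ ¬renew_specimen); with O(¬disclose_memo) we get O(¬renew_specimen).
Premises 4, 7 do not contribute to this derivation.
So O(¬renew_specimen) follows.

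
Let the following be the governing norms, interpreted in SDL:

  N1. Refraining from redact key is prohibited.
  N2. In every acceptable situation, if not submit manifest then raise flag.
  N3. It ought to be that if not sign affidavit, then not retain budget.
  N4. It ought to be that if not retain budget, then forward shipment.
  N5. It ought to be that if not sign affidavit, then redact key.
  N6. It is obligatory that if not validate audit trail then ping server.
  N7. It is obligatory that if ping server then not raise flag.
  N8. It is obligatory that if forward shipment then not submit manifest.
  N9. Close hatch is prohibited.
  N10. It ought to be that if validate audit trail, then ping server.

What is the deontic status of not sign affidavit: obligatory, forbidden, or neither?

By case analysis on ¬validate_audit_trail: premise 6 gives O(¬validate_audit_trail → ping_server) and premise 10 gives O(validate_audit_trail → ping_server), so O(ping_server) either way.
Premise 7 is O(ping_server → ¬raise_flag); since O(ping_server), deontic closure gives O(¬raise_flag).
The contrapositive of premise 2 (O(¬submit_manifest → raise_flag)) is O(¬raise_flag → submit_manifest), and O(¬raise_flag) is already established, so O(submit_manifest).
Premise 8, O(forward_shipment → ¬submit_manifest), contraposes to O(submit_manifest → ¬forward_shipment); with O(submit_manifest) we get O(¬forward_shipment).
Premise 4 is O(¬retain_budget → forward_shipment); contrapositively O(¬forward_shipment → retain_budget). Since O(¬forward_shipment) holds, K gives O(retain_budget).
Premise 3, O(¬sign_affidavit → ¬retain_budget), contraposes to O(retain_budget → sign_affidavit); with O(retain_budget) we get O(sign_affidavit).
Premises 1, 5, 9 do not contribute to this derivation.
Thus O(sign_affidavit), which is F(¬sign_affidavit): ¬sign_affidavit is forbidden.

Forbidden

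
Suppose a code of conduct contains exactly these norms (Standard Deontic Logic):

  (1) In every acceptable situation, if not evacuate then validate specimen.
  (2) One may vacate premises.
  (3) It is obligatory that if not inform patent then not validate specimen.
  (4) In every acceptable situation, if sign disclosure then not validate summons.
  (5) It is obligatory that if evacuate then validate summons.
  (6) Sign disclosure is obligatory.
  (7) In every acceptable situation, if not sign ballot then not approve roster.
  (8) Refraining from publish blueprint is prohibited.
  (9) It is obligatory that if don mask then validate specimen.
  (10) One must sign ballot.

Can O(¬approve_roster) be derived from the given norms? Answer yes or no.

No

Premise 7 is O(¬sign_ballot → ¬approve_roster), but O(¬sign_ballot) is not derivable from the premises, so it does not yield O(¬approve_roster).
No other premise forces O(¬approve_roster). An ideal world satisfying every premise can still have ¬approve_roster false, so O(¬approve_roster) is not derivable.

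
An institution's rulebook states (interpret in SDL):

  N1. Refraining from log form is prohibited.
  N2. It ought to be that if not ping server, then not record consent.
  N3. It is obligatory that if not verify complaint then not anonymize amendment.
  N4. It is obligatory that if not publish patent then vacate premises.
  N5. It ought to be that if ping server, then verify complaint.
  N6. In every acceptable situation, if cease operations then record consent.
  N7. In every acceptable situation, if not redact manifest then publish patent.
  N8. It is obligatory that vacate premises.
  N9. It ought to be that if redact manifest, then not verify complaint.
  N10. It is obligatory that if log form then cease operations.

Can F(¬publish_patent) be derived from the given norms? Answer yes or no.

Yes

F(¬log_form) at premise 1 means O(log_form).
From O(log_form) and premise 10, O(log_form → cease_operations), we obtain O(cease_operations).
Applying K to premise 6 (O(cease_operations → record_consent)) and O(cease_operations) yields O(record_consent).
Premise 2, O(¬ping_server → ¬record_consent), contraposes to O(record_consent → ping_server); with O(record_consent) we get O(ping_server).
With premise 5, O(ping_server → verify_complaint), the K-axiom yields O(verify_complaint).
Premise 9, O(redact_manifest → ¬verify_complaint), contraposes to O(verify_complaint → ¬redact_manifest); with O(verify_complaint) we get O(¬redact_manifest).
From O(¬redact_manifest) and premise 7, O(¬redact_manifest → publish_patent), we obtain O(publish_patent).
Premises 3, 4, 8 do not contribute to this derivation.
So O(publish_patent) holds, i.e. F(¬publish_patent). The claim follows.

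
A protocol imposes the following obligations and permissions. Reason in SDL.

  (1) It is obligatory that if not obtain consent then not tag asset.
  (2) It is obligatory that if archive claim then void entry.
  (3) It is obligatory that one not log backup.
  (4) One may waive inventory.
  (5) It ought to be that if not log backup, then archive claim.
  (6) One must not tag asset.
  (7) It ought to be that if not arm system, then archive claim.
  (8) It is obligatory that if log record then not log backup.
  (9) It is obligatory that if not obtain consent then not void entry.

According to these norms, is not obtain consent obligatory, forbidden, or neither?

Forbidden

Premise 3 states O(¬log_backup) outright.
Premise 5 is O(¬log_backup → archive_claim); since O(¬log_backup), deontic closure gives O(archive_claim).
With premise 2, O(archive_claim → void_entry), the K-axiom yields O(void_entry).
Premise 9 is O(¬obtain_consent → ¬void_entry); contrapositively O(void_entry → obtain_consent). Since O(void_entry) holds, K gives O(obtain_consent).
Premises 1, 4, 6, 7, 8 do not contribute to this derivation.
Thus O(obtain_consent), which is F(¬obtain_consent): ¬obtain_consent is forbidden.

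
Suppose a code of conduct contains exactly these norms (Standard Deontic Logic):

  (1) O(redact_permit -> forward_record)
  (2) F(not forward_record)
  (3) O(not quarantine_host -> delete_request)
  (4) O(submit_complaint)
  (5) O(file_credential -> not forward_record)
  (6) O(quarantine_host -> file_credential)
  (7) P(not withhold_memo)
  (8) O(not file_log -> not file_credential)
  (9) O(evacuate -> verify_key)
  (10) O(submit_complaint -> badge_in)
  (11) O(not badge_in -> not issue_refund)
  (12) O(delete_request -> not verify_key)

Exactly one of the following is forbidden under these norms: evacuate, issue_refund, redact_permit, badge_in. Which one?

evacuate

Premise 2 is F(not forward_record), i.e. O(forward_record).
The contrapositive of premise 5 (O(file_credential -> not forward_record)) is O(forward_record -> not file_credential), and O(forward_record) is already established, so O(not file_credential).
The contrapositive of premise 6 (O(quarantine_host -> file_credential)) is O(not file_credential -> not quarantine_host), and O(not file_credential) is already established, so O(not quarantine_host).
Premise 3 is O(not quarantine_host -> delete_request); since O(not quarantine_host), deontic closure gives O(delete_request).
From O(delete_request) and premise 12, O(delete_request -> not verify_key), we obtain O(not verify_key).
Premise 9 is O(evacuate -> verify_key); contrapositively O(not verify_key -> not evacuate). Since O(not verify_key) holds, K gives O(not evacuate).
So O(not evacuate) holds, i.e. evacuate is forbidden. None of the other listed options is forbidden under the premises.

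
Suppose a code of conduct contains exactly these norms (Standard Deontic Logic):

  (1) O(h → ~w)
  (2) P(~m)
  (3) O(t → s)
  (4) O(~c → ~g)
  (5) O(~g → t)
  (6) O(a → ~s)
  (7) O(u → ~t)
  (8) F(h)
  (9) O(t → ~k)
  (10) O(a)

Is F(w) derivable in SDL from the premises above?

No

Premise 1 is O(h → ~w), but O(h) is not derivable from the premises, so it does not yield O(~w).
No other premise forces O(~w). An ideal world satisfying every premise can still have w true, so F(w) is not derivable.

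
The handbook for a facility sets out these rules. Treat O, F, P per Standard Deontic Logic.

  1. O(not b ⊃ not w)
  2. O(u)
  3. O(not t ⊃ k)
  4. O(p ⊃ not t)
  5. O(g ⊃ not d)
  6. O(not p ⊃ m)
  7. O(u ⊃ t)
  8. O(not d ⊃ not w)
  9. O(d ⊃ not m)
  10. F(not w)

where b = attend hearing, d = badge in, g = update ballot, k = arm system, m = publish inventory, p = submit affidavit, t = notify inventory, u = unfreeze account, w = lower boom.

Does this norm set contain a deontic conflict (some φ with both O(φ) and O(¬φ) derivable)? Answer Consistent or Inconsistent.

Inconsistent

From premise 2 we have O(u).
Applying K to premise 7 (O(u ⊃ t)) and O(u) yields O(t).
Premise 4, O(p ⊃ not t), contraposes to O(t ⊃ not p); with O(t) we get O(not p).
From O(not p) and premise 6, O(not p ⊃ m), we obtain O(m).
Premise 9 is O(d ⊃ not m); contrapositively O(m ⊃ not d). Since O(m) holds, K gives O(not d).
Premise 8 is O(not d ⊃ not w); since O(not d), deontic closure gives O(not w).
Yet premise 10 is F(not w), i.e. O(w).
We now have both O(not w) and O(w) — w is simultaneously obligatory and forbidden, violating the D-axiom.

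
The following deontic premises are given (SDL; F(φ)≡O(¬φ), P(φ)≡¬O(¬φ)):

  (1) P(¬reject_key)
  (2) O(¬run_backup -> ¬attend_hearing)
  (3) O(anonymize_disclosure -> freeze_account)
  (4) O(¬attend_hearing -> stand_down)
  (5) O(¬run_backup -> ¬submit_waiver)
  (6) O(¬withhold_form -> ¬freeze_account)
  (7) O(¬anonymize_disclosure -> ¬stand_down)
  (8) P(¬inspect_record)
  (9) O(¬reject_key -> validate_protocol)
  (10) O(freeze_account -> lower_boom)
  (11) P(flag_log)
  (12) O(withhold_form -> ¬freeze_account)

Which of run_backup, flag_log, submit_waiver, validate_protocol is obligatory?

run_backup

By case analysis on ¬withhold_form: premise 6 gives O(¬withhold_form -> ¬freeze_account) and premise 12 gives O(withhold_form -> ¬freeze_account), so O(¬freeze_account) either way.
Premise 3 is O(anonymize_disclosure -> freeze_account); contrapositively O(¬freeze_account -> ¬anonymize_disclosure). Since O(¬freeze_account) holds, K gives O(¬anonymize_disclosure).
Premise 7 is O(¬anonymize_disclosure -> ¬stand_down); since O(¬anonymize_disclosure), deontic closure gives O(¬stand_down).
Premise 4 is O(¬attend_hearing -> stand_down); contrapositively O(¬stand_down -> attend_hearing). Since O(¬stand_down) holds, K gives O(attend_hearing).
Premise 2 is O(¬run_backup -> ¬attend_hearing); contrapositively O(attend_hearing -> run_backup). Since O(attend_hearing) holds, K gives O(run_backup).
So O(run_backup) holds — run_backup is obligatory. None of the other listed options is made obligatory by any chain of premises.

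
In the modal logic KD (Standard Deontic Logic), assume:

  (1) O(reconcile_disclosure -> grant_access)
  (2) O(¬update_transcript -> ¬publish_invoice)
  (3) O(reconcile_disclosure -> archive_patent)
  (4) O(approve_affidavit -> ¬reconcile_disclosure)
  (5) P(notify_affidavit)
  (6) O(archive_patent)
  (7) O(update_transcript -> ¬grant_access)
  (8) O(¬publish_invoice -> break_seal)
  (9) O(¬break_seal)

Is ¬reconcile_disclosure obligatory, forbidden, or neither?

Obligatory

Premise 9 states O(¬break_seal) outright.
The contrapositive of premise 8 (O(¬publish_invoice -> break_seal)) is O(¬break_seal -> publish_invoice), and O(¬break_seal) is already established, so O(publish_invoice).
Premise 2 is O(¬update_transcript -> ¬publish_invoice); contrapositively O(publish_invoice -> update_transcript). Since O(publish_invoice) holds, K gives O(update_transcript).
With premise 7, O(update_transcript -> ¬grant_access), the K-axiom yields O(¬grant_access).
Premise 1, O(reconcile_disclosure -> grant_access), contraposes to O(¬grant_access -> ¬reconcile_disclosure); with O(¬grant_access) we get O(¬reconcile_disclosure).
Premises 3, 4, 5, 6 do not contribute to this derivation.
Hence ¬reconcile_disclosure is obligatory.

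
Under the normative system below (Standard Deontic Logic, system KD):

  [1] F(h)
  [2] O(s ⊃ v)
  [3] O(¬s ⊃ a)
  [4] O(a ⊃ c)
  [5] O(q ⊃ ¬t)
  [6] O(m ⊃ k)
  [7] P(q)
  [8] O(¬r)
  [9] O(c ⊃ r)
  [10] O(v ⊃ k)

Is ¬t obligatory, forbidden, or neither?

Premise 5 is O(q ⊃ ¬t), but O(q) is not derivable from the premises (the permission P(q) asserts only ¬O(¬q), not O(q)), so it does not yield O(¬t).
No premise or chain of K-axiom applications forces O(¬t), and none forces O(t). So ¬t is neither obligatory nor forbidden under these norms.

Neither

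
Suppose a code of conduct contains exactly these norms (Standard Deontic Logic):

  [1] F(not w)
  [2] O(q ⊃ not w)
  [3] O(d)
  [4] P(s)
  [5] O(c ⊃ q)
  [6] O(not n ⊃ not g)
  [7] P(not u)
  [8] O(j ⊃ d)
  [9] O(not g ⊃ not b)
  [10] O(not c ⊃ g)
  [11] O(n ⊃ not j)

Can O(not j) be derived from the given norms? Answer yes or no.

Yes

F(not w) at premise 1 means O(w).
The contrapositive of premise 2 (O(q ⊃ not w)) is O(w ⊃ not q), and O(w) is already established, so O(not q).
The contrapositive of premise 5 (O(c ⊃ q)) is O(not q ⊃ not c), and O(not q) is already established, so O(not c).
Premise 10 is O(not c ⊃ g); since O(not c), deontic closure gives O(g).
Premise 6 is O(not n ⊃ not g); contrapositively O(g ⊃ n). Since O(g) holds, K gives O(n).
With premise 11, O(n ⊃ not j), the K-axiom yields O(not j).
Premises 3, 4, 7, 8, 9 do not contribute to this derivation.
So O(not j) follows.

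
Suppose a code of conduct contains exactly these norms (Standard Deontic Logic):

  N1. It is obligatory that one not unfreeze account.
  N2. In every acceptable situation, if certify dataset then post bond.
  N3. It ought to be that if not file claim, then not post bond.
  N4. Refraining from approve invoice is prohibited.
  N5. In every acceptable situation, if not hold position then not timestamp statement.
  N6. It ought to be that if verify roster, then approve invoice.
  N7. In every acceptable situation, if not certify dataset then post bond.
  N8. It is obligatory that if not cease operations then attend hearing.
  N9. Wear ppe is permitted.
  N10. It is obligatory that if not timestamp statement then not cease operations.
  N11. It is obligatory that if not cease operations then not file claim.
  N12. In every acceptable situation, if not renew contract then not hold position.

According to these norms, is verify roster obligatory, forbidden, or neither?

Premise 6 is O(verify_roster → approve_invoice); even if O(approve_invoice) held, inferring O(verify_roster) would be affirming the consequent — invalid.
No premise or chain of K-axiom applications forces O(verify_roster), and none forces O(¬verify_roster). So verify_roster is neither obligatory nor forbidden under these norms.

Neither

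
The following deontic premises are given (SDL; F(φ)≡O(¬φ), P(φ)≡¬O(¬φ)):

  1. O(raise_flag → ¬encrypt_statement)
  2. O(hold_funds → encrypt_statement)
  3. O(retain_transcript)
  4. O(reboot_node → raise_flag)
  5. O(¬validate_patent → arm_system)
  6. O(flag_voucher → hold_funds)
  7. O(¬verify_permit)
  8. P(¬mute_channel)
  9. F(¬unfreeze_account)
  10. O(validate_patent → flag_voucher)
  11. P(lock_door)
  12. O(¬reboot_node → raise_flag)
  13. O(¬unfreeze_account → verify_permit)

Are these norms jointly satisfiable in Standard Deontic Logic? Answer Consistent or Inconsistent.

Consistent

Premise 13 is O(¬unfreeze_account → verify_permit), but O(¬unfreeze_account) is not derivable from the premises, so it does not yield O(verify_permit).
So O(verify_permit) is not derivable, and the apparent clash with O(¬verify_permit) does not arise.
A world satisfying every obligation exists (e.g. arm_system=true, encrypt_statement=false, flag_voucher=false, hold_funds=false, lock_door=false, mute_channel=false, raise_flag=true, reboot_node=false, retain_transcript=true, unfreeze_account=true, validate_patent=false, verify_permit=false); no atom is both obligatory and forbidden, so the set is consistent.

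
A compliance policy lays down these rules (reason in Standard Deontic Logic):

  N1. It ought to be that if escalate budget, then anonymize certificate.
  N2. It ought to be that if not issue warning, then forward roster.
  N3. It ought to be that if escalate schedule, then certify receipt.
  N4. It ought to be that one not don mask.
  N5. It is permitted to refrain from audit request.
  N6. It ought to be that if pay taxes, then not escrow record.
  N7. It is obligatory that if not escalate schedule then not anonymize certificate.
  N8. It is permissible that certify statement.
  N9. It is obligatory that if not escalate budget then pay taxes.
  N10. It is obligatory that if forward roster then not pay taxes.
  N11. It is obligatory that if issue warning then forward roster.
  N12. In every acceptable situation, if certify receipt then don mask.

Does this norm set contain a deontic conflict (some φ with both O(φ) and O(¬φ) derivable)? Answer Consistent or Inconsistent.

Inconsistent

By case analysis on issue_warning: premise 11 gives O(issue_warning → forward_roster) and premise 2 gives O(¬issue_warning → forward_roster), so O(forward_roster) either way.
With premise 10, O(forward_roster → ¬pay_taxes), the K-axiom yields O(¬pay_taxes).
Premise 9, O(¬escalate_budget → pay_taxes), contraposes to O(¬pay_taxes → escalate_budget); with O(¬pay_taxes) we get O(escalate_budget).
Premise 1 is O(escalate_budget → anonymize_certificate); since O(escalate_budget), deontic closure gives O(anonymize_certificate).
Premise 7 is O(¬escalate_schedule → ¬anonymize_certificate); contrapositively O(anonymize_certificate → escalate_schedule). Since O(anonymize_certificate) holds, K gives O(escalate_schedule).
Premise 3 is O(escalate_schedule → certify_receipt); since O(escalate_schedule), deontic closure gives O(certify_receipt).
From O(certify_receipt) and premise 12, O(certify_receipt → don_mask), we obtain O(don_mask).
But premise 4 directly asserts O(¬don_mask).
We now have both O(don_mask) and O(¬don_mask) — don_mask is simultaneously obligatory and forbidden, violating the D-axiom.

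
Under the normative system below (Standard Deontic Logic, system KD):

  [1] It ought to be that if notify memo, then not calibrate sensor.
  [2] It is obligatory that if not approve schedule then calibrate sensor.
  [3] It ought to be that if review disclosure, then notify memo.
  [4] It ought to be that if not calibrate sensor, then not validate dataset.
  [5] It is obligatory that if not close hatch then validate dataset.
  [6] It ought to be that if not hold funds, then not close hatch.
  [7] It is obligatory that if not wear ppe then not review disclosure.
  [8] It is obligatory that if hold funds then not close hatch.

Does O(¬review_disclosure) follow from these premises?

Yes

Premises 8 and 6 are O(hold_funds → ¬close_hatch) and O(¬hold_funds → ¬close_hatch); every ideal world satisfies hold_funds or ¬hold_funds, so in either case ¬close_hatch holds — hence O(¬close_hatch).
Applying K to premise 5 (O(¬close_hatch → validate_dataset)) and O(¬close_hatch) yields O(validate_dataset).
The contrapositive of premise 4 (O(¬calibrate_sensor → ¬validate_dataset)) is O(validate_dataset → calibrate_sensor), and O(validate_dataset) is already established, so O(calibrate_sensor).
Premise 1 is O(notify_memo → ¬calibrate_sensor); contrapositively O(calibrate_sensor → ¬notify_memo). Since O(calibrate_sensor) holds, K gives O(¬notify_memo).
The contrapositive of premise 3 (O(review_disclosure → notify_memo)) is O(¬notify_memo → ¬review_disclosure), and O(¬notify_memo) is already established, so O(¬review_disclosure).
Premises 2, 7 do not contribute to this derivation.
So O(¬review_disclosure) follows.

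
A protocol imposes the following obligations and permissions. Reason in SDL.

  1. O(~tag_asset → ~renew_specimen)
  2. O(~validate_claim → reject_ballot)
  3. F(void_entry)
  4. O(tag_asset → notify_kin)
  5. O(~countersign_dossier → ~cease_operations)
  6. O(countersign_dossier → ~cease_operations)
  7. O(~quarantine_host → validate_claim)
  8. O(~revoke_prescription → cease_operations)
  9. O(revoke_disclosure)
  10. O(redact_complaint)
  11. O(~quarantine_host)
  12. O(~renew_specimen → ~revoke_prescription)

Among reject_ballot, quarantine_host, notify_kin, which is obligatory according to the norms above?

By case analysis on ~countersign_dossier: premise 5 gives O(~countersign_dossier → ~cease_operations) and premise 6 gives O(countersign_dossier → ~cease_operations), so O(~cease_operations) either way.
The contrapositive of premise 8 (O(~revoke_prescription → cease_operations)) is O(~cease_operations → revoke_prescription), and O(~cease_operations) is already established, so O(revoke_prescription).
Premise 12 is O(~renew_specimen → ~revoke_prescription); contrapositively O(revoke_prescription → renew_specimen). Since O(revoke_prescription) holds, K gives O(renew_specimen).
Premise 1, O(~tag_asset → ~renew_specimen), contraposes to O(renew_specimen → tag_asset); with O(renew_specimen) we get O(tag_asset).
With premise 4, O(tag_asset → notify_kin), the K-axiom yields O(notify_kin).
So O(notify_kin) holds — notify_kin is obligatory. None of the other listed options is made obligatory by any chain of premises.

notify_kin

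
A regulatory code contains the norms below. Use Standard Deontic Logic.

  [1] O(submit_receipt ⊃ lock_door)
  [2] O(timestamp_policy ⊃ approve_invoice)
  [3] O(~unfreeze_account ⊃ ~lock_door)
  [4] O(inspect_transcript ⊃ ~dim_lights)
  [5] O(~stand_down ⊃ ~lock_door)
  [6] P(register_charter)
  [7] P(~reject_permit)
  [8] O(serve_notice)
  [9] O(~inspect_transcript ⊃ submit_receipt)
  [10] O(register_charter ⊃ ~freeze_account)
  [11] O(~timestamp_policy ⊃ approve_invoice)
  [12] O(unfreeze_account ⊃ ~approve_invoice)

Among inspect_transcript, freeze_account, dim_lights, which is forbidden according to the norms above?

dim_lights

Premises 11 and 2 are O(~timestamp_policy ⊃ approve_invoice) and O(timestamp_policy ⊃ approve_invoice); every ideal world satisfies ~timestamp_policy or timestamp_policy, so in either case approve_invoice holds — hence O(approve_invoice).
Premise 12, O(unfreeze_account ⊃ ~approve_invoice), contraposes to O(approve_invoice ⊃ ~unfreeze_account); with O(approve_invoice) we get O(~unfreeze_account).
Premise 3 is O(~unfreeze_account ⊃ ~lock_door); since O(~unfreeze_account), deontic closure gives O(~lock_door).
Premise 1, O(submit_receipt ⊃ lock_door), contraposes to O(~lock_door ⊃ ~submit_receipt); with O(~lock_door) we get O(~submit_receipt).
The contrapositive of premise 9 (O(~inspect_transcript ⊃ submit_receipt)) is O(~submit_receipt ⊃ inspect_transcript), and O(~submit_receipt) is already established, so O(inspect_transcript).
Applying K to premise 4 (O(inspect_transcript ⊃ ~dim_lights)) and O(inspect_transcript) yields O(~dim_lights).
So O(~dim_lights) holds, i.e. dim_lights is forbidden. None of the other listed options is forbidden under the premises.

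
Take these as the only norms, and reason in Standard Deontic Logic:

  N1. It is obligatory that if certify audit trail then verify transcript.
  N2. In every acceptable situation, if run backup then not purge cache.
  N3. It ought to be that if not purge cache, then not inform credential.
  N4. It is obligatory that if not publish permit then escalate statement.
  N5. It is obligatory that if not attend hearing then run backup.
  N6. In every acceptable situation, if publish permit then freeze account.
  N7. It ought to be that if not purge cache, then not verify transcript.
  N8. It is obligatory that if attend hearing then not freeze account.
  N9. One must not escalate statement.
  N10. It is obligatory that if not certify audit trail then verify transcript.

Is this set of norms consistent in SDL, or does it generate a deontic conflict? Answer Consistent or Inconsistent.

Inconsistent

Premises 1 and 10 cover both cases: O(certify_audit_trail → verify_transcript) and O(¬certify_audit_trail → verify_transcript). Since certify_audit_trail ∨ ¬certify_audit_trail is a tautology, O(verify_transcript) follows.
Premise 7 is O(¬purge_cache → ¬verify_transcript); contrapositively O(verify_transcript → purge_cache). Since O(verify_transcript) holds, K gives O(purge_cache).
Premise 2, O(run_backup → ¬purge_cache), contraposes to O(purge_cache → ¬run_backup); with O(purge_cache) we get O(¬run_backup).
The contrapositive of premise 5 (O(¬attend_hearing → run_backup)) is O(¬run_backup → attend_hearing), and O(¬run_backup) is already established, so O(attend_hearing).
With premise 8, O(attend_hearing → ¬freeze_account), the K-axiom yields O(¬freeze_account).
The contrapositive of premise 6 (O(publish_permit → freeze_account)) is O(¬freeze_account → ¬publish_permit), and O(¬freeze_account) is already established, so O(¬publish_permit).
Applying K to premise 4 (O(¬publish_permit → escalate_statement)) and O(¬publish_permit) yields O(escalate_statement).
But premise 9, F(escalate_statement), means O(¬escalate_statement).
We now have both O(escalate_statement) and O(¬escalate_statement) — escalate_statement is simultaneously obligatory and forbidden, violating the D-axiom.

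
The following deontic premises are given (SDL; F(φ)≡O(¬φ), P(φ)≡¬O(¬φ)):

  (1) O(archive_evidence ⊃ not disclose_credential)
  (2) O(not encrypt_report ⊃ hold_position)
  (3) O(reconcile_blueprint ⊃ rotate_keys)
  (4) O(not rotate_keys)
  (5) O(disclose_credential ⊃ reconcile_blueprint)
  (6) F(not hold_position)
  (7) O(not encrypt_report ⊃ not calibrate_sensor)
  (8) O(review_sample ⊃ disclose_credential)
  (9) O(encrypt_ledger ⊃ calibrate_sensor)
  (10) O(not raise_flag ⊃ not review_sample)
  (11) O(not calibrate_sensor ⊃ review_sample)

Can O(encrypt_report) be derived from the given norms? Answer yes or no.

Premise 4 gives O(not rotate_keys).
The contrapositive of premise 3 (O(reconcile_blueprint ⊃ rotate_keys)) is O(not rotate_keys ⊃ not reconcile_blueprint), and O(not rotate_keys) is already established, so O(not reconcile_blueprint).
The contrapositive of premise 5 (O(disclose_credential ⊃ reconcile_blueprint)) is O(not reconcile_blueprint ⊃ not disclose_credential), and O(not reconcile_blueprint) is already established, so O(not disclose_credential).
Premise 8, O(review_sample ⊃ disclose_credential), contraposes to O(not disclose_credential ⊃ not review_sample); with O(not disclose_credential) we get O(not review_sample).
Premise 11 is O(not calibrate_sensor ⊃ review_sample); contrapositively O(not review_sample ⊃ calibrate_sensor). Since O(not review_sample) holds, K gives O(calibrate_sensor).
Premise 7 is O(not encrypt_report ⊃ not calibrate_sensor); contrapositively O(calibrate_sensor ⊃ encrypt_report). Since O(calibrate_sensor) holds, K gives O(encrypt_report).
Premises 1, 2, 6, 9, 10 do not contribute to this derivation.
So O(encrypt_report) follows.

Yes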